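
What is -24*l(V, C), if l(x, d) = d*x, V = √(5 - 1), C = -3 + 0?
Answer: 144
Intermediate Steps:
C = -3
V = 2 (V = √4 = 2)
-24*l(V, C) = -(-72)*2 = -24*(-6) = 144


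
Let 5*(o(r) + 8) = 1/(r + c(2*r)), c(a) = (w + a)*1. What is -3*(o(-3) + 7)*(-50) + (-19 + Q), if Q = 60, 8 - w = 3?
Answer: -233/2 ≈ -116.50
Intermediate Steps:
w = 5 (w = 8 - 1*3 = 8 - 3 = 5)
c(a) = 5 + a (c(a) = (5 + a)*1 = 5 + a)
o(r) = -8 + 1/(5*(5 + 3*r)) (o(r) = -8 + 1/(5*(r + (5 + 2*r))) = -8 + 1/(5*(5 + 3*r)))
-3*(o(-3) + 7)*(-50) + (-19 + Q) = -3*((-199 - 120*(-3))/(5*(5 + 3*(-3))) + 7)*(-50) + (-19 + 60) = -3*((-199 + 360)/(5*(5 - 9)) + 7)*(-50) + 41 = -3*((1/5)*161/(-4) + 7)*(-50) + 41 = -3*((1/5)*(-1/4)*161 + 7)*(-50) + 41 = -3*(-161/20 + 7)*(-50) + 41 = -3*(-21/20)*(-50) + 41 = (63/20)*(-50) + 41 = -315/2 + 41 = -233/2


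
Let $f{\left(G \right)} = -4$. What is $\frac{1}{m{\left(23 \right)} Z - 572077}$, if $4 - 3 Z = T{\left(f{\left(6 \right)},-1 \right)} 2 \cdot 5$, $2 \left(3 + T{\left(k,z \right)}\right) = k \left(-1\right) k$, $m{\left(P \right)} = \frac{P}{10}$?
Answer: $- \frac{5}{2859948} \approx -1.7483 \cdot 10^{-6}$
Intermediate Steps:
$m{\left(P \right)} = \frac{P}{10}$ ($m{\left(P \right)} = P \frac{1}{10} = \frac{P}{10}$)
$T{\left(k,z \right)} = -3 - \frac{k^{2}}{2}$ ($T{\left(k,z \right)} = -3 + \frac{k \left(-1\right) k}{2} = -3 + \frac{- k k}{2} = -3 + \frac{\left(-1\right) k^{2}}{2} = -3 - \frac{k^{2}}{2}$)
$Z = 38$ ($Z = \frac{4}{3} - \frac{\left(-3 - \frac{\left(-4\right)^{2}}{2}\right) 2 \cdot 5}{3} = \frac{4}{3} - \frac{\left(-3 - 8\right) 2 \cdot 5}{3} = \frac{4}{3} - \frac{\left(-11\right) 2 \cdot 5}{3} = \frac{4}{3} - \frac{\left(-22\right) 5}{3} = \frac{4}{3} - - \frac{110}{3} = \frac{4}{3} + \frac{110}{3} = 38$)
$\frac{1}{m{\left(23 \right)} Z - 572077} = \frac{1}{\frac{1}{10} \cdot 23 \cdot 38 - 572077} = \frac{1}{\frac{23}{10} \cdot 38 - 572077} = \frac{1}{\frac{437}{5} - 572077} = \frac{1}{- \frac{2859948}{5}} = - \frac{5}{2859948}$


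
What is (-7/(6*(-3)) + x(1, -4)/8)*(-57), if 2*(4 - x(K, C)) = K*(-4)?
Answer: -779/12 ≈ -64.917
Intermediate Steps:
x(K, C) = 4 + 2*K (x(K, C) = 4 - K*(-4)/2 = 4 - (-2)*K = 4 + 2*K)
(-7/(6*(-3)) + x(1, -4)/8)*(-57) = (-7/(6*(-3)) + (4 + 2*1)/8)*(-57) = (-7/(-18) + (4 + 2)*(⅛))*(-57) = (-7*(-1/18) + 6*(⅛))*(-57) = (7/18 + ¾)*(-57) = (41/36)*(-57) = -779/12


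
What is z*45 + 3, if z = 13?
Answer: 588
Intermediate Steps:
z*45 + 3 = 13*45 + 3 = 585 + 3 = 588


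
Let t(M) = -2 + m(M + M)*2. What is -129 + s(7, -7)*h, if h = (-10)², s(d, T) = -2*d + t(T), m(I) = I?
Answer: -4529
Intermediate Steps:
t(M) = -2 + 4*M (t(M) = -2 + (M + M)*2 = -2 + (2*M)*2 = -2 + 4*M)
s(d, T) = -2 - 2*d + 4*T (s(d, T) = -2*d + (-2 + 4*T) = -2 - 2*d + 4*T)
h = 100
-129 + s(7, -7)*h = -129 + (-2 - 2*7 + 4*(-7))*100 = -129 + (-2 - 14 - 28)*100 = -129 - 44*100 = -129 - 4400 = -4529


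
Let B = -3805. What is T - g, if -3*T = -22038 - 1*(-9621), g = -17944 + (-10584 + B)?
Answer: 36472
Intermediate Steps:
g = -32333 (g = -17944 + (-10584 - 3805) = -17944 - 14389 = -32333)
T = 4139 (T = -(-22038 - 1*(-9621))/3 = -(-22038 + 9621)/3 = -⅓*(-12417) = 4139)
T - g = 4139 - 1*(-32333) = 4139 + 32333 = 36472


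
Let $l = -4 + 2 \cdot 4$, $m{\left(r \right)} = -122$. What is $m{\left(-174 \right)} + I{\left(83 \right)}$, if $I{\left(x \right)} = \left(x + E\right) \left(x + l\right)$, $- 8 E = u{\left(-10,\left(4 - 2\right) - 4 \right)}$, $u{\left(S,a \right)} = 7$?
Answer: $\frac{56183}{8} \approx 7022.9$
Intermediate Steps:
$E = - \frac{7}{8}$ ($E = \left(- \frac{1}{8}\right) 7 = - \frac{7}{8} \approx -0.875$)
$l = 4$ ($l = -4 + 8 = 4$)
$I{\left(x \right)} = \left(4 + x\right) \left(- \frac{7}{8} + x\right)$ ($I{\left(x \right)} = \left(x - \frac{7}{8}\right) \left(x + 4\right) = \left(- \frac{7}{8} + x\right) \left(4 + x\right) = \left(4 + x\right) \left(- \frac{7}{8} + x\right)$)
$m{\left(-174 \right)} + I{\left(83 \right)} = -122 + \left(- \frac{7}{2} + 83^{2} + \frac{25}{8} \cdot 83\right) = -122 + \left(- \frac{7}{2} + 6889 + \frac{2075}{8}\right) = -122 + \frac{57159}{8} = \frac{56183}{8}$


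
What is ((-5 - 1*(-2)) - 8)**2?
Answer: 121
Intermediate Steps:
((-5 - 1*(-2)) - 8)**2 = ((-5 + 2) - 8)**2 = (-3 - 8)**2 = (-11)**2 = 121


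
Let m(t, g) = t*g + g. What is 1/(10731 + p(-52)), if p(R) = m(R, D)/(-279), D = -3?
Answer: 31/332644 ≈ 9.3193e-5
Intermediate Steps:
m(t, g) = g + g*t (m(t, g) = g*t + g = g + g*t)
p(R) = 1/93 + R/93 (p(R) = -3*(1 + R)/(-279) = (-3 - 3*R)*(-1/279) = 1/93 + R/93)
1/(10731 + p(-52)) = 1/(10731 + (1/93 + (1/93)*(-52))) = 1/(10731 + (1/93 - 52/93)) = 1/(10731 - 17/31) = 1/(332644/31) = 31/332644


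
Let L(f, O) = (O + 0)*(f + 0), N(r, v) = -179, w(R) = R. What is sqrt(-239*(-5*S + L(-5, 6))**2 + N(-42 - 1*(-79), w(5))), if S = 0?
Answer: I*sqrt(215279) ≈ 463.98*I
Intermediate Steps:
L(f, O) = O*f
sqrt(-239*(-5*S + L(-5, 6))**2 + N(-42 - 1*(-79), w(5))) = sqrt(-239*(-5*0 + 6*(-5))**2 - 179) = sqrt(-239*(0 - 30)**2 - 179) = sqrt(-239*(-30)**2 - 179) = sqrt(-239*900 - 179) = sqrt(-215100 - 179) = sqrt(-215279) = I*sqrt(215279)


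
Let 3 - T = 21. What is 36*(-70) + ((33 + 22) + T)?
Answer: -2483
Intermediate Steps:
T = -18 (T = 3 - 1*21 = 3 - 21 = -18)
36*(-70) + ((33 + 22) + T) = 36*(-70) + ((33 + 22) - 18) = -2520 + (55 - 18) = -2520 + 37 = -2483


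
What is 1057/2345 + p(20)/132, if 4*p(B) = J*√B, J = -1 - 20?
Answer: 151/335 - 7*√5/88 ≈ 0.27288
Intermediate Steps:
J = -21
p(B) = -21*√B/4 (p(B) = (-21*√B)/4 = -21*√B/4)
1057/2345 + p(20)/132 = 1057/2345 - 21*√5/2/132 = 1057*(1/2345) - 21*√5/2*(1/132) = 151/335 - 21*√5/2*(1/132) = 151/335 - 7*√5/88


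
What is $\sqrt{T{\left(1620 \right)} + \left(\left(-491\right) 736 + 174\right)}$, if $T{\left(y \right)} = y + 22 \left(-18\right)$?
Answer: $i \sqrt{359978} \approx 599.98 i$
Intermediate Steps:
$T{\left(y \right)} = -396 + y$ ($T{\left(y \right)} = y - 396 = -396 + y$)
$\sqrt{T{\left(1620 \right)} + \left(\left(-491\right) 736 + 174\right)} = \sqrt{\left(-396 + 1620\right) + \left(\left(-491\right) 736 + 174\right)} = \sqrt{1224 + \left(-361376 + 174\right)} = \sqrt{1224 - 361202} = \sqrt{-359978} = i \sqrt{359978}$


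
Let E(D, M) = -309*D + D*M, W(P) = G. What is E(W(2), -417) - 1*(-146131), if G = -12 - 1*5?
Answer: 158473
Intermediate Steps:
G = -17 (G = -12 - 5 = -17)
W(P) = -17
E(W(2), -417) - 1*(-146131) = -17*(-309 - 417) - 1*(-146131) = -17*(-726) + 146131 = 12342 + 146131 = 158473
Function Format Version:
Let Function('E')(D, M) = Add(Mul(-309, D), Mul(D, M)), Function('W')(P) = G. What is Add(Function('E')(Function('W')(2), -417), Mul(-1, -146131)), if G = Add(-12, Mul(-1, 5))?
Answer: 158473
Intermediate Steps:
G = -17 (G = Add(-12, -5) = -17)
Function('W')(P) = -17
Add(Function('E')(Function('W')(2), -417), Mul(-1, -146131)) = Add(Mul(-17, Add(-309, -417)), Mul(-1, -146131)) = Add(Mul(-17, -726), 146131) = Add(12342, 146131) = 158473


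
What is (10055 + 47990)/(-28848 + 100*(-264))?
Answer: -58045/55248 ≈ -1.0506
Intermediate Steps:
(10055 + 47990)/(-28848 + 100*(-264)) = 58045/(-28848 - 26400) = 58045/(-55248) = 58045*(-1/55248) = -58045/55248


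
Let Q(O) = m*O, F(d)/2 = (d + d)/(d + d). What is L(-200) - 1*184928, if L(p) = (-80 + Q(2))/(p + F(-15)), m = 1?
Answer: -6102611/33 ≈ -1.8493e+5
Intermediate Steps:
F(d) = 2 (F(d) = 2*((d + d)/(d + d)) = 2*((2*d)/((2*d))) = 2*((2*d)*(1/(2*d))) = 2*1 = 2)
Q(O) = O (Q(O) = 1*O = O)
L(p) = -78/(2 + p) (L(p) = (-80 + 2)/(p + 2) = -78/(2 + p))
L(-200) - 1*184928 = -78/(2 - 200) - 1*184928 = -78/(-198) - 184928 = -78*(-1/198) - 184928 = 13/33 - 184928 = -6102611/33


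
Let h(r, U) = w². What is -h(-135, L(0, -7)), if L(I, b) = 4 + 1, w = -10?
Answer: -100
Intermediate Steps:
L(I, b) = 5
h(r, U) = 100 (h(r, U) = (-10)² = 100)
-h(-135, L(0, -7)) = -1*100 = -100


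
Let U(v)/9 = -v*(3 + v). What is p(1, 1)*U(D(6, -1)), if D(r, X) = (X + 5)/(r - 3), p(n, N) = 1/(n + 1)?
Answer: -26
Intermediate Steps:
p(n, N) = 1/(1 + n)
D(r, X) = (5 + X)/(-3 + r)
U(v) = -9*v*(3 + v) (U(v) = 9*(-v*(3 + v)) = -9*v*(3 + v))
p(1, 1)*U(D(6, -1)) = (-9*(5 - 1)/(-3 + 6)*(3 + (5 - 1)/(-3 + 6)))/(1 + 1) = (-9*4/3*(3 + 4/3))/2 = (-9*4/3*13/3)/2 = (½)*(-52) = -26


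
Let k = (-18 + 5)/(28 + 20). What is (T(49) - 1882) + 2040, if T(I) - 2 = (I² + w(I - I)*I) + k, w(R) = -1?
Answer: 120563/48 ≈ 2511.7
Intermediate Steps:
k = -13/48 ≈ -0.27083
T(I) = 83/48 + I² - I (T(I) = 2 + ((I² - I) - 13/48) = 2 + (-13/48 + I² - I) = 83/48 + I² - I)
(T(49) - 1882) + 2040 = ((83/48 + 49² - 1*49) - 1882) + 2040 = ((83/48 + 2401 - 49) - 1882) + 2040 = (112979/48 - 1882) + 2040 = 22643/48 + 2040 = 120563/48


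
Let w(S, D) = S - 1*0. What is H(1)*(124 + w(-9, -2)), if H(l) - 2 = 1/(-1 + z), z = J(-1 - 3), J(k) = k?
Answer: 207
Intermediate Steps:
z = -4 (z = -1 - 3 = -4)
H(l) = 9/5 (H(l) = 2 + 1/(-1 - 4) = 2 + 1/(-5) = 2 - 1/5 = 9/5)
w(S, D) = S (w(S, D) = S + 0 = S)
H(1)*(124 + w(-9, -2)) = 9*(124 - 9)/5 = (9/5)*115 = 207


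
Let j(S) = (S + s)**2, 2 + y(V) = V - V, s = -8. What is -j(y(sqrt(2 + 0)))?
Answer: -100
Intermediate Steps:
y(V) = -2 (y(V) = -2 + (V - V) = -2 + 0 = -2)
j(S) = (-8 + S)**2 (j(S) = (S - 8)**2 = (-8 + S)**2)
-j(y(sqrt(2 + 0))) = -(-8 - 2)**2 = -1*(-10)**2 = -1*100 = -100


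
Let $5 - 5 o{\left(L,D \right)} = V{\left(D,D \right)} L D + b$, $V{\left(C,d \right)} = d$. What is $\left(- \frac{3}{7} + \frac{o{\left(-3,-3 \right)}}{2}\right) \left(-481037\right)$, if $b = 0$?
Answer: $- \frac{46660589}{35} \approx -1.3332 \cdot 10^{6}$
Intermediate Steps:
$o{\left(L,D \right)} = 1 - \frac{L D^{2}}{5}$ ($o{\left(L,D \right)} = 1 - \frac{D L D + 0}{5} = 1 - \frac{L D^{2} + 0}{5} = 1 - \frac{L D^{2}}{5}$)
$\left(- \frac{3}{7} + \frac{o{\left(-3,-3 \right)}}{2}\right) \left(-481037\right) = \left(- \frac{3}{7} + \frac{1 - - \frac{3 \left(-3\right)^{2}}{5}}{2}\right) \left(-481037\right) = \left(\left(-3\right) \frac{1}{7} + \left(1 - \left(- \frac{3}{5}\right) 9\right) \frac{1}{2}\right) \left(-481037\right) = \left(- \frac{3}{7} + \left(1 + \frac{27}{5}\right) \frac{1}{2}\right) \left(-481037\right) = \left(- \frac{3}{7} + \frac{32}{5} \cdot \frac{1}{2}\right) \left(-481037\right) = \left(- \frac{3}{7} + \frac{16}{5}\right) \left(-481037\right) = \frac{97}{35} \left(-481037\right) = - \frac{46660589}{35}$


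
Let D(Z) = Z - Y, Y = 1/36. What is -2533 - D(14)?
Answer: -91691/36 ≈ -2547.0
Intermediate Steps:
Y = 1/36 ≈ 0.027778
D(Z) = -1/36 + Z (D(Z) = Z - 1*1/36 = Z - 1/36 = -1/36 + Z)
-2533 - D(14) = -2533 - (-1/36 + 14) = -2533 - 1*503/36 = -2533 - 503/36 = -91691/36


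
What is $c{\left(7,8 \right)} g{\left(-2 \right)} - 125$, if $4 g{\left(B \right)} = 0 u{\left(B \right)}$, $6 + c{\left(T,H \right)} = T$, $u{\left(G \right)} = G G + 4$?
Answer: $-125$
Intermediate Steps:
$u{\left(G \right)} = 4 + G^{2}$ ($u{\left(G \right)} = G^{2} + 4 = 4 + G^{2}$)
$c{\left(T,H \right)} = -6 + T$
$g{\left(B \right)} = 0$ ($g{\left(B \right)} = \frac{0 \left(4 + B^{2}\right)}{4} = \frac{1}{4} \cdot 0 = 0$)
$c{\left(7,8 \right)} g{\left(-2 \right)} - 125 = \left(-6 + 7\right) 0 - 125 = 1 \cdot 0 - 125 = 0 - 125 = -125$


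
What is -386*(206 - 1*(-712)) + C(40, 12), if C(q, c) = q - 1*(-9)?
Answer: -354299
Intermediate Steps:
C(q, c) = 9 + q (C(q, c) = q + 9 = 9 + q)
-386*(206 - 1*(-712)) + C(40, 12) = -386*(206 - 1*(-712)) + (9 + 40) = -386*(206 + 712) + 49 = -386*918 + 49 = -354348 + 49 = -354299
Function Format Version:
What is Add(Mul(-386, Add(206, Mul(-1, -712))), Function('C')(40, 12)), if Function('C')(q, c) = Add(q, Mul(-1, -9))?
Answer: -354299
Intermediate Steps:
Function('C')(q, c) = Add(9, q) (Function('C')(q, c) = Add(q, 9) = Add(9, q))
Add(Mul(-386, Add(206, Mul(-1, -712))), Function('C')(40, 12)) = Add(Mul(-386, Add(206, Mul(-1, -712))), Add(9, 40)) = Add(Mul(-386, Add(206, 712)), 49) = Add(Mul(-386, 918), 49) = Add(-354348, 49) = -354299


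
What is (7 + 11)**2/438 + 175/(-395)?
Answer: 1711/5767 ≈ 0.29669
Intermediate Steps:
(7 + 11)**2/438 + 175/(-395) = 18**2*(1/438) + 175*(-1/395) = 324*(1/438) - 35/79 = 54/73 - 35/79 = 1711/5767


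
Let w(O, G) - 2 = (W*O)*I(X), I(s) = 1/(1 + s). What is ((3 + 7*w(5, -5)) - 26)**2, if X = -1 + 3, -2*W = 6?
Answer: 1936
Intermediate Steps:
W = -3 (W = -1/2*6 = -3)
X = 2
w(O, G) = 2 - O (w(O, G) = 2 + (-3*O)/(1 + 2) = 2 - 3*O/3 = 2 - 3*O*(1/3) = 2 - O)
((3 + 7*w(5, -5)) - 26)**2 = ((3 + 7*(2 - 1*5)) - 26)**2 = ((3 + 7*(2 - 5)) - 26)**2 = ((3 + 7*(-3)) - 26)**2 = ((3 - 21) - 26)**2 = (-18 - 26)**2 = (-44)**2 = 1936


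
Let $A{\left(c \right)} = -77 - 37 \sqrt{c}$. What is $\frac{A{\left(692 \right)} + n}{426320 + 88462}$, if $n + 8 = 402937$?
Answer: $\frac{67142}{85797} - \frac{37 \sqrt{173}}{257391} \approx 0.78068$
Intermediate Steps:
$n = 402929$ ($n = -8 + 402937 = 402929$)
$\frac{A{\left(692 \right)} + n}{426320 + 88462} = \frac{\left(-77 - 37 \sqrt{692}\right) + 402929}{426320 + 88462} = \frac{\left(-77 - 37 \cdot 2 \sqrt{173}\right) + 402929}{514782} = \left(\left(-77 - 74 \sqrt{173}\right) + 402929\right) \frac{1}{514782} = \left(402852 - 74 \sqrt{173}\right) \frac{1}{514782} = \frac{67142}{85797} - \frac{37 \sqrt{173}}{257391}$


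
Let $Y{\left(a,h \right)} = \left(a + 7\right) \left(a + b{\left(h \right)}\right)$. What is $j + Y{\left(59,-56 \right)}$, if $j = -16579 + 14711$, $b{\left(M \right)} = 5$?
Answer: $2356$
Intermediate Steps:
$j = -1868$
$Y{\left(a,h \right)} = \left(5 + a\right) \left(7 + a\right)$ ($Y{\left(a,h \right)} = \left(a + 7\right) \left(a + 5\right) = \left(7 + a\right) \left(5 + a\right) = \left(5 + a\right) \left(7 + a\right)$)
$j + Y{\left(59,-56 \right)} = -1868 + \left(35 + 59^{2} + 12 \cdot 59\right) = -1868 + \left(35 + 3481 + 708\right) = -1868 + 4224 = 2356$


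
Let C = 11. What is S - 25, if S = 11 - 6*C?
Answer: -80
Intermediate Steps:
S = -55 (S = 11 - 6*11 = 11 - 66 = -55)
S - 25 = -55 - 25 = -80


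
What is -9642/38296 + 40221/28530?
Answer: 35144921/30349580 ≈ 1.1580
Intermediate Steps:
-9642/38296 + 40221/28530 = -9642*1/38296 + 40221*(1/28530) = -4821/19148 + 4469/3170 = 35144921/30349580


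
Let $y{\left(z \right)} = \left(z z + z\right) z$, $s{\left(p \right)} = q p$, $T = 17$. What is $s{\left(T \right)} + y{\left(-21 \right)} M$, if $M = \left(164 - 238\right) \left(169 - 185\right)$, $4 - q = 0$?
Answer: $-10442812$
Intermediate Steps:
$q = 4$ ($q = 4 - 0 = 4 + 0 = 4$)
$M = 1184$ ($M = \left(-74\right) \left(-16\right) = 1184$)
$s{\left(p \right)} = 4 p$
$y{\left(z \right)} = z \left(z + z^{2}\right)$ ($y{\left(z \right)} = \left(z^{2} + z\right) z = \left(z + z^{2}\right) z = z \left(z + z^{2}\right)$)
$s{\left(T \right)} + y{\left(-21 \right)} M = 4 \cdot 17 + \left(-21\right)^{2} \left(1 - 21\right) 1184 = 68 + 441 \left(-20\right) 1184 = 68 - 10442880 = -10442812$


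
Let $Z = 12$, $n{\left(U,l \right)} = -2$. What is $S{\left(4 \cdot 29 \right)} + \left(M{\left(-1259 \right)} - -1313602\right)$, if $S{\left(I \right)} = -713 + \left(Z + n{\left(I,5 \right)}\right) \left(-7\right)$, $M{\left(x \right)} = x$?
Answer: $1311560$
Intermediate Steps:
$S{\left(I \right)} = -783$ ($S{\left(I \right)} = -713 + \left(12 - 2\right) \left(-7\right) = -713 + 10 \left(-7\right) = -713 - 70 = -783$)
$S{\left(4 \cdot 29 \right)} + \left(M{\left(-1259 \right)} - -1313602\right) = -783 - -1312343 = -783 + \left(-1259 + 1313602\right) = -783 + 1312343 = 1311560$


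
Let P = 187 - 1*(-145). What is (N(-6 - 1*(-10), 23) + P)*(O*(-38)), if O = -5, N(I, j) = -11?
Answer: 60990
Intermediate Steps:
P = 332 (P = 187 + 145 = 332)
(N(-6 - 1*(-10), 23) + P)*(O*(-38)) = (-11 + 332)*(-5*(-38)) = 321*190 = 60990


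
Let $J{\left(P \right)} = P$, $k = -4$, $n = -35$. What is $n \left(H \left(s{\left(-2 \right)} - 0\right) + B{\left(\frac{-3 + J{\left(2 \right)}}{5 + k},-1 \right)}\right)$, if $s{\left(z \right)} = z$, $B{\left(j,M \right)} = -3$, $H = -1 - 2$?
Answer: $-105$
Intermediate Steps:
$H = -3$
$n \left(H \left(s{\left(-2 \right)} - 0\right) + B{\left(\frac{-3 + J{\left(2 \right)}}{5 + k},-1 \right)}\right) = - 35 \left(- 3 \left(-2 - 0\right) - 3\right) = - 35 \left(- 3 \left(-2 + 0\right) - 3\right) = - 35 \left(\left(-3\right) \left(-2\right) - 3\right) = - 35 \left(6 - 3\right) = \left(-35\right) 3 = -105$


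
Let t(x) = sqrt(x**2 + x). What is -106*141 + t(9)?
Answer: -14946 + 3*sqrt(10) ≈ -14937.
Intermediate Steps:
t(x) = sqrt(x + x**2)
-106*141 + t(9) = -106*141 + sqrt(9*(1 + 9)) = -14946 + sqrt(9*10) = -14946 + sqrt(90) = -14946 + 3*sqrt(10)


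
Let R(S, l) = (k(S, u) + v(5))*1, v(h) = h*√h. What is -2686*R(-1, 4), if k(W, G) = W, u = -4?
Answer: 2686 - 13430*√5 ≈ -27344.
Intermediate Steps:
v(h) = h^(3/2)
R(S, l) = S + 5*√5 (R(S, l) = (S + 5^(3/2))*1 = (S + 5*√5)*1 = S + 5*√5)
-2686*R(-1, 4) = -2686*(-1 + 5*√5) = 2686 - 13430*√5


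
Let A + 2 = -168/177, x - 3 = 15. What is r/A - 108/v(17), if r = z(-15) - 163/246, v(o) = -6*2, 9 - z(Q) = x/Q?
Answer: 1234051/214020 ≈ 5.7661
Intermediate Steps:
x = 18 (x = 3 + 15 = 18)
A = -174/59 (A = -2 - 168/177 = -2 - 168*1/177 = -2 - 56/59 = -174/59 ≈ -2.9492)
z(Q) = 9 - 18/Q
v(o) = -12
r = 11731/1230 (r = (9 - 18/(-15)) - 163/246 = (9 - 18*(-1/15)) - 163/246 = (9 + 6/5) - 1*163/246 = 51/5 - 163/246 = 11731/1230 ≈ 9.5374)
r/A - 108/v(17) = 11731/(1230*(-174/59)) - 108/(-12) = (11731/1230)*(-59/174) - 108*(-1/12) = -692129/214020 + 9 = 1234051/214020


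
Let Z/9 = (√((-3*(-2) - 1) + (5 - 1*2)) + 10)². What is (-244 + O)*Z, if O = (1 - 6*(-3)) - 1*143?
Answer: -357696 - 132480*√2 ≈ -5.4505e+5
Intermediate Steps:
Z = 9*(10 + 2*√2)² (Z = 9*(√((-3*(-2) - 1) + (5 - 1*2)) + 10)² = 9*(√((6 - 1) + (5 - 2)) + 10)² = 9*(√(5 + 3) + 10)² = 9*(√8 + 10)² = 9*(2*√2 + 10)² = 9*(10 + 2*√2)² ≈ 1481.1)
O = -124 (O = (1 + 18) - 143 = 19 - 143 = -124)
(-244 + O)*Z = (-244 - 124)*(972 + 360*√2) = -368*(972 + 360*√2) = -357696 - 132480*√2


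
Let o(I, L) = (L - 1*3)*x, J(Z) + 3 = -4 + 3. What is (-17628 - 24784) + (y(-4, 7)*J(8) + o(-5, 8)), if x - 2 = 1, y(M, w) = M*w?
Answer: -42285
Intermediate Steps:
J(Z) = -4 (J(Z) = -3 + (-4 + 3) = -3 - 1 = -4)
x = 3 (x = 2 + 1 = 3)
o(I, L) = -9 + 3*L (o(I, L) = (L - 1*3)*3 = (L - 3)*3 = (-3 + L)*3 = -9 + 3*L)
(-17628 - 24784) + (y(-4, 7)*J(8) + o(-5, 8)) = (-17628 - 24784) + (-4*7*(-4) + (-9 + 3*8)) = -42412 + (-28*(-4) + (-9 + 24)) = -42412 + (112 + 15) = -42412 + 127 = -42285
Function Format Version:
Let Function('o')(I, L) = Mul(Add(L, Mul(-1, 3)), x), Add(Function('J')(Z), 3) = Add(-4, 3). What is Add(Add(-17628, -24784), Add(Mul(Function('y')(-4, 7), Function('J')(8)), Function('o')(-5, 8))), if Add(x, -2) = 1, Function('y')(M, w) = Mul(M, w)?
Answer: -42285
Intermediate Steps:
Function('J')(Z) = -4 (Function('J')(Z) = Add(-3, Add(-4, 3)) = Add(-3, -1) = -4)
x = 3 (x = Add(2, 1) = 3)
Function('o')(I, L) = Add(-9, Mul(3, L)) (Function('o')(I, L) = Mul(Add(L, Mul(-1, 3)), 3) = Mul(Add(L, -3), 3) = Mul(Add(-3, L), 3) = Add(-9, Mul(3, L)))
Add(Add(-17628, -24784), Add(Mul(Function('y')(-4, 7), Function('J')(8)), Function('o')(-5, 8))) = Add(Add(-17628, -24784), Add(Mul(Mul(-4, 7), -4), Add(-9, Mul(3, 8)))) = Add(-42412, Add(Mul(-28, -4), Add(-9, 24))) = Add(-42412, Add(112, 15)) = Add(-42412, 127) = -42285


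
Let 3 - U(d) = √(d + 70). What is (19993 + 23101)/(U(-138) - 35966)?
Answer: -1549789522/1293337437 + 86188*I*√17/1293337437 ≈ -1.1983 + 0.00027476*I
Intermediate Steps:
U(d) = 3 - √(70 + d) (U(d) = 3 - √(d + 70) = 3 - √(70 + d))
(19993 + 23101)/(U(-138) - 35966) = (19993 + 23101)/((3 - √(70 - 138)) - 35966) = 43094/((3 - √(-68)) - 35966) = 43094/((3 - 2*I*√17) - 35966) = 43094/(-35963 - 2*I*√17)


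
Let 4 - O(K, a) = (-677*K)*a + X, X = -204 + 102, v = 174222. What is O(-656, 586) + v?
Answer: -260075304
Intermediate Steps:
X = -102
O(K, a) = 106 + 677*K*a (O(K, a) = 4 - ((-677*K)*a - 102) = 4 - (-677*K*a - 102) = 4 - (-102 - 677*K*a) = 4 + (102 + 677*K*a) = 106 + 677*K*a)
O(-656, 586) + v = (106 + 677*(-656)*586) + 174222 = (106 - 260249632) + 174222 = -260249526 + 174222 = -260075304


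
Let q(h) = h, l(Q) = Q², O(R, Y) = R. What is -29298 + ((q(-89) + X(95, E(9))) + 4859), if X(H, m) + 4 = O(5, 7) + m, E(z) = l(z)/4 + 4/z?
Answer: -882227/36 ≈ -24506.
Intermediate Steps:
E(z) = 4/z + z²/4 (E(z) = z²/4 + 4/z = 4/z + z²/4)
X(H, m) = 1 + m (X(H, m) = -4 + (5 + m) = 1 + m)
-29298 + ((q(-89) + X(95, E(9))) + 4859) = -29298 + ((-89 + (1 + (¼)*(16 + 9³)/9)) + 4859) = -29298 + ((-89 + (1 + (¼)*(⅑)*(16 + 729))) + 4859) = -29298 + ((-89 + (1 + (¼)*(⅑)*745)) + 4859) = -29298 + ((-89 + (1 + 745/36)) + 4859) = -29298 + ((-89 + 781/36) + 4859) = -29298 + (-2423/36 + 4859) = -29298 + 172501/36 = -882227/36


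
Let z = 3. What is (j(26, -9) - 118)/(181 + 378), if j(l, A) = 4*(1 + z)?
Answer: -102/559 ≈ -0.18247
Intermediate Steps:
j(l, A) = 16 (j(l, A) = 4*(1 + 3) = 4*4 = 16)
(j(26, -9) - 118)/(181 + 378) = (16 - 118)/(181 + 378) = -102/559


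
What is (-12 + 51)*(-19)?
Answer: -741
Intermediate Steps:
(-12 + 51)*(-19) = 39*(-19) = -741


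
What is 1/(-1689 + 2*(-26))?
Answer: -1/1741 ≈ -0.00057438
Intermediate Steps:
1/(-1689 + 2*(-26)) = 1/(-1689 - 52) = 1/(-1741) = -1/1741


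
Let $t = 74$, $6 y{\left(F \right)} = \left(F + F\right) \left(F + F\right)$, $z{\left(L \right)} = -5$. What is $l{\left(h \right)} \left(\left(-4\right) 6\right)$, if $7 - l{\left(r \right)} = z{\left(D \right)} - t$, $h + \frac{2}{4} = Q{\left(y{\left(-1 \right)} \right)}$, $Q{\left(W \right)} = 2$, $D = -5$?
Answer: $-2064$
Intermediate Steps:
$y{\left(F \right)} = \frac{2 F^{2}}{3}$ ($y{\left(F \right)} = \frac{\left(F + F\right) \left(F + F\right)}{6} = \frac{2 F 2 F}{6} = \frac{4 F^{2}}{6} = \frac{2 F^{2}}{3}$)
$h = \frac{3}{2}$ ($h = - \frac{1}{2} + 2 = \frac{3}{2} \approx 1.5$)
$l{\left(r \right)} = 86$ ($l{\left(r \right)} = 7 - \left(-5 - 74\right) = 7 - -79 = 7 + 79 = 86$)
$l{\left(h \right)} \left(\left(-4\right) 6\right) = 86 \left(\left(-4\right) 6\right) = 86 \left(-24\right) = -2064$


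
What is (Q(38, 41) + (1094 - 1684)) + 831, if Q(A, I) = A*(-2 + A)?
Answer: 1609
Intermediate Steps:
(Q(38, 41) + (1094 - 1684)) + 831 = (38*(-2 + 38) + (1094 - 1684)) + 831 = (38*36 - 590) + 831 = (1368 - 590) + 831 = 778 + 831 = 1609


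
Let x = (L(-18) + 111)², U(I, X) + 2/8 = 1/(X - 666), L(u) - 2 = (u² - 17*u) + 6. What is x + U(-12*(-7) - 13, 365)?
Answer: 675444899/1204 ≈ 5.6100e+5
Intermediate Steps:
L(u) = 8 + u² - 17*u (L(u) = 2 + ((u² - 17*u) + 6) = 2 + (6 + u² - 17*u) = 8 + u² - 17*u)
U(I, X) = -¼ + 1/(-666 + X) (U(I, X) = -¼ + 1/(X - 666) = -¼ + 1/(-666 + X))
x = 561001 (x = ((8 + (-18)² - 17*(-18)) + 111)² = ((8 + 324 + 306) + 111)² = (638 + 111)² = 749² = 561001)
x + U(-12*(-7) - 13, 365) = 561001 + (670 - 1*365)/(4*(-666 + 365)) = 561001 + (¼)*(670 - 365)/(-301) = 561001 + (¼)*(-1/301)*305 = 561001 - 305/1204 = 675444899/1204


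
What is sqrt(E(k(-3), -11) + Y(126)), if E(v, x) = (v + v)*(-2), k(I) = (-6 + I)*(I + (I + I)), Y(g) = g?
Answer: 3*I*sqrt(22) ≈ 14.071*I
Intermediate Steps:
k(I) = 3*I*(-6 + I) (k(I) = (-6 + I)*(I + 2*I) = (-6 + I)*(3*I) = 3*I*(-6 + I))
E(v, x) = -4*v (E(v, x) = (2*v)*(-2) = -4*v)
sqrt(E(k(-3), -11) + Y(126)) = sqrt(-12*(-3)*(-6 - 3) + 126) = sqrt(-12*(-3)*(-9) + 126) = sqrt(-4*81 + 126) = sqrt(-324 + 126) = sqrt(-198) = 3*I*sqrt(22)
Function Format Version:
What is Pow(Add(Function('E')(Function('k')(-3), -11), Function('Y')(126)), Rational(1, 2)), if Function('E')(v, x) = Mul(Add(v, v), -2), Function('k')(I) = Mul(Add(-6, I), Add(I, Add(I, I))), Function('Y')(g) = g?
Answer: Mul(3, I, Pow(22, Rational(1, 2))) ≈ Mul(14.071, I)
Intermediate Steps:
Function('k')(I) = Mul(3, I, Add(-6, I)) (Function('k')(I) = Mul(Add(-6, I), Add(I, Mul(2, I))) = Mul(Add(-6, I), Mul(3, I)) = Mul(3, I, Add(-6, I)))
Function('E')(v, x) = Mul(-4, v) (Function('E')(v, x) = Mul(Mul(2, v), -2) = Mul(-4, v))
Pow(Add(Function('E')(Function('k')(-3), -11), Function('Y')(126)), Rational(1, 2)) = Pow(Add(Mul(-4, Mul(3, -3, Add(-6, -3))), 126), Rational(1, 2)) = Pow(Add(Mul(-4, Mul(3, -3, -9)), 126), Rational(1, 2)) = Pow(Add(Mul(-4, 81), 126), Rational(1, 2)) = Pow(Add(-324, 126), Rational(1, 2)) = Pow(-198, Rational(1, 2)) = Mul(3, I, Pow(22, Rational(1, 2)))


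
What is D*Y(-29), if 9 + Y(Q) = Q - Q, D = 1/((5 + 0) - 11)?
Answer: 3/2 ≈ 1.5000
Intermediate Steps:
D = -⅙ (D = 1/(5 - 11) = 1/(-6) = -⅙ ≈ -0.16667)
Y(Q) = -9 (Y(Q) = -9 + (Q - Q) = -9 + 0 = -9)
D*Y(-29) = -⅙*(-9) = 3/2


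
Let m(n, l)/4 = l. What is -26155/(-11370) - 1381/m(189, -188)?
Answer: 3537053/855024 ≈ 4.1368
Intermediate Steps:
m(n, l) = 4*l
-26155/(-11370) - 1381/m(189, -188) = -26155/(-11370) - 1381/(4*(-188)) = -26155*(-1/11370) - 1381/(-752) = 5231/2274 - 1381*(-1/752) = 5231/2274 + 1381/752 = 3537053/855024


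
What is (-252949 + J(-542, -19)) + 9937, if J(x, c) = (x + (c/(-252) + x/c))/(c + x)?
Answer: -652744298665/2686068 ≈ -2.4301e+5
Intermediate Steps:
J(x, c) = (x - c/252 + x/c)/(c + x) (J(x, c) = (x + (c*(-1/252) + x/c))/(c + x) = (x + (-c/252 + x/c))/(c + x) = (x - c/252 + x/c)/(c + x))
(-252949 + J(-542, -19)) + 9937 = (-252949 + (-542 - 1/252*(-19)² - 19*(-542))/((-19)*(-19 - 542))) + 9937 = (-252949 - 1/19*(-542 - 1/252*361 + 10298)/(-561)) + 9937 = (-252949 - 1/19*(-1/561)*(-542 - 361/252 + 10298)) + 9937 = (-252949 - 1/19*(-1/561)*2458151/252) + 9937 = (-252949 + 2458151/2686068) + 9937 = -679435756381/2686068 + 9937 = -652744298665/2686068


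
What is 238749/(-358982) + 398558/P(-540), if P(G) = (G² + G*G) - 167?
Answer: 3876602239/209298352406 ≈ 0.018522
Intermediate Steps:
P(G) = -167 + 2*G² (P(G) = (G² + G²) - 167 = 2*G² - 167 = -167 + 2*G²)
238749/(-358982) + 398558/P(-540) = 238749/(-358982) + 398558/(-167 + 2*(-540)²) = 238749*(-1/358982) + 398558/(-167 + 2*291600) = -238749/358982 + 398558/(-167 + 583200) = -238749/358982 + 398558/583033 = 3876602239/209298352406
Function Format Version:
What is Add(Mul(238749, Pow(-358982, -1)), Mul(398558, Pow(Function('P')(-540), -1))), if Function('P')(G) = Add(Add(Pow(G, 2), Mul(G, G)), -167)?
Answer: Rational(3876602239, 209298352406) ≈ 0.018522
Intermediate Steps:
Function('P')(G) = Add(-167, Mul(2, Pow(G, 2))) (Function('P')(G) = Add(Add(Pow(G, 2), Pow(G, 2)), -167) = Add(Mul(2, Pow(G, 2)), -167) = Add(-167, Mul(2, Pow(G, 2))))
Add(Mul(238749, Pow(-358982, -1)), Mul(398558, Pow(Function('P')(-540), -1))) = Add(Mul(238749, Pow(-358982, -1)), Mul(398558, Pow(Add(-167, Mul(2, Pow(-540, 2))), -1))) = Add(Mul(238749, Rational(-1, 358982)), Mul(398558, Pow(Add(-167, Mul(2, 291600)), -1))) = Add(Rational(-238749, 358982), Mul(398558, Pow(Add(-167, 583200), -1))) = Add(Rational(-238749, 358982), Mul(398558, Pow(583033, -1))) = Add(Rational(-238749, 358982), Mul(398558, Rational(1, 583033))) = Add(Rational(-238749, 358982), Rational(398558, 583033)) = Rational(3876602239, 209298352406)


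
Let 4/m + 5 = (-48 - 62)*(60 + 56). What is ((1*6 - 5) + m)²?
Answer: 162843121/162945225 ≈ 0.99937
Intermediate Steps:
m = -4/12765 (m = 4/(-5 + (-48 - 62)*(60 + 56)) = 4/(-5 - 110*116) = 4/(-5 - 12760) = 4/(-12765) = 4*(-1/12765) = -4/12765 ≈ -0.00031336)
((1*6 - 5) + m)² = ((1*6 - 5) - 4/12765)² = ((6 - 5) - 4/12765)² = (1 - 4/12765)² = (12761/12765)² = 162843121/162945225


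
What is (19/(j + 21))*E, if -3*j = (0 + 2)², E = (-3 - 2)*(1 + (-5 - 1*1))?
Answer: 1425/59 ≈ 24.153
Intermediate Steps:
E = 25 (E = -5*(1 + (-5 - 1)) = -5*(1 - 6) = -5*(-5) = 25)
j = -4/3 (j = -(0 + 2)²/3 = -⅓*2² = -⅓*4 = -4/3 ≈ -1.3333)
(19/(j + 21))*E = (19/(-4/3 + 21))*25 = (19/(59/3))*25 = (19*(3/59))*25 = (57/59)*25 = 1425/59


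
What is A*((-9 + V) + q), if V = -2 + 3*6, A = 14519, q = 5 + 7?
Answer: 275861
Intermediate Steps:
q = 12
V = 16 (V = -2 + 18 = 16)
A*((-9 + V) + q) = 14519*((-9 + 16) + 12) = 14519*(7 + 12) = 14519*19 = 275861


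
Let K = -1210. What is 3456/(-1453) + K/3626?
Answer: -7144793/2634289 ≈ -2.7122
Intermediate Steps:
3456/(-1453) + K/3626 = 3456/(-1453) - 1210/3626 = 3456*(-1/1453) - 1210*1/3626 = -3456/1453 - 605/1813 = -7144793/2634289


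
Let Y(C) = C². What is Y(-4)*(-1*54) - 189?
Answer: -1053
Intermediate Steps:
Y(-4)*(-1*54) - 189 = (-4)²*(-1*54) - 189 = 16*(-54) - 189 = -864 - 189 = -1053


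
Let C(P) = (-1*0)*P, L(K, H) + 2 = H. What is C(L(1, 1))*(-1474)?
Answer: 0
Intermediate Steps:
L(K, H) = -2 + H
C(P) = 0 (C(P) = 0*P = 0)
C(L(1, 1))*(-1474) = 0*(-1474) = 0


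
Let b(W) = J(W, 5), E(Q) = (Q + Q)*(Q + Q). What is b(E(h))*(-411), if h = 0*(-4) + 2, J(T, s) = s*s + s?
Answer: -12330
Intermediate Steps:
J(T, s) = s + s² (J(T, s) = s² + s = s + s²)
h = 2 (h = 0 + 2 = 2)
E(Q) = 4*Q² (E(Q) = (2*Q)*(2*Q) = 4*Q²)
b(W) = 30 (b(W) = 5*(1 + 5) = 5*6 = 30)
b(E(h))*(-411) = 30*(-411) = -12330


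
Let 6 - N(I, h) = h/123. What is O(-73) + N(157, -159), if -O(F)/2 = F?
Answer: 6285/41 ≈ 153.29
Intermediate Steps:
O(F) = -2*F
N(I, h) = 6 - h/123
O(-73) + N(157, -159) = -2*(-73) + (6 - 1/123*(-159)) = 146 + (6 + 53/41) = 146 + 299/41 = 6285/41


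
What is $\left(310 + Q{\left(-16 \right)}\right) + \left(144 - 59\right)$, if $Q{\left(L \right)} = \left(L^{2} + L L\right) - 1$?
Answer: $906$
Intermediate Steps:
$Q{\left(L \right)} = -1 + 2 L^{2}$ ($Q{\left(L \right)} = \left(L^{2} + L^{2}\right) - 1 = 2 L^{2} - 1 = -1 + 2 L^{2}$)
$\left(310 + Q{\left(-16 \right)}\right) + \left(144 - 59\right) = \left(310 - \left(1 - 2 \left(-16\right)^{2}\right)\right) + \left(144 - 59\right) = \left(310 + \left(-1 + 2 \cdot 256\right)\right) + 85 = \left(310 + \left(-1 + 512\right)\right) + 85 = \left(310 + 511\right) + 85 = 821 + 85 = 906$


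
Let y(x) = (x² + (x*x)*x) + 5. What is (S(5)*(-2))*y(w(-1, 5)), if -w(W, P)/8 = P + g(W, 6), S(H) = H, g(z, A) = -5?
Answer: -50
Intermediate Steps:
w(W, P) = 40 - 8*P (w(W, P) = -8*(P - 5) = -8*(-5 + P) = 40 - 8*P)
y(x) = 5 + x² + x³ (y(x) = (x² + x²*x) + 5 = (x² + x³) + 5 = 5 + x² + x³)
(S(5)*(-2))*y(w(-1, 5)) = (5*(-2))*(5 + (40 - 8*5)² + (40 - 8*5)³) = -10*(5 + (40 - 40)² + (40 - 40)³) = -10*(5 + 0² + 0³) = -10*(5 + 0 + 0) = -10*5 = -50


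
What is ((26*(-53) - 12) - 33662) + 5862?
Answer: -29190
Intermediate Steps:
((26*(-53) - 12) - 33662) + 5862 = ((-1378 - 12) - 33662) + 5862 = (-1390 - 33662) + 5862 = -35052 + 5862 = -29190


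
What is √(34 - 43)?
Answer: 3*I ≈ 3.0*I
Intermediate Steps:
√(34 - 43) = √(-9) = 3*I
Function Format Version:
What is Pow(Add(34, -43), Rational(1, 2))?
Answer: Mul(3, I) ≈ Mul(3.0000, I)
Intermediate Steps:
Pow(Add(34, -43), Rational(1, 2)) = Pow(-9, Rational(1, 2)) = Mul(3, I)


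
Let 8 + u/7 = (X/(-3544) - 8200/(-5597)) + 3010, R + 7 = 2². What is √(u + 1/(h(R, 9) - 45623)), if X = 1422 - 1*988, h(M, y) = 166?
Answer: √1068273648819123202204502359/225418626494 ≈ 144.99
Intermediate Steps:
R = -3 (R = -7 + 2² = -7 + 4 = -3)
X = 434 (X = 1422 - 988 = 434)
u = 208507625333/9917884 (u = -56 + 7*((434/(-3544) - 8200/(-5597)) + 3010) = -56 + 7*((434*(-1/3544) - 8200*(-1/5597)) + 3010) = -56 + 7*((-217/1772 + 8200/5597) + 3010) = -56 + 7*(13315851/9917884 + 3010) = -56 + 7*(29866146691/9917884) = -56 + 209063026837/9917884 = 208507625333/9917884 ≈ 21023.)
√(u + 1/(h(R, 9) - 45623)) = √(208507625333/9917884 + 1/(166 - 45623)) = √(208507625333/9917884 + 1/(-45457)) = √(208507625333/9917884 - 1/45457) = √(9478131114844297/450837252988) = √1068273648819123202204502359/225418626494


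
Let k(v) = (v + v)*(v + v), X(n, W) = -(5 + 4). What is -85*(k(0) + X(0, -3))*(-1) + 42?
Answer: -723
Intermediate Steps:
X(n, W) = -9 (X(n, W) = -1*9 = -9)
k(v) = 4*v² (k(v) = (2*v)*(2*v) = 4*v²)
-85*(k(0) + X(0, -3))*(-1) + 42 = -85*(4*0² - 9)*(-1) + 42 = -85*(4*0 - 9)*(-1) + 42 = -85*(0 - 9)*(-1) + 42 = -(-765)*(-1) + 42 = -85*9 + 42 = -765 + 42 = -723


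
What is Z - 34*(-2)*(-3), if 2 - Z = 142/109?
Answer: -22160/109 ≈ -203.30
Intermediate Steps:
Z = 76/109 (Z = 2 - 142/109 = 76/109 ≈ 0.69725)
Z - 34*(-2)*(-3) = 76/109 - 34*(-2)*(-3) = 76/109 + 68*(-3) = 76/109 - 204 = -22160/109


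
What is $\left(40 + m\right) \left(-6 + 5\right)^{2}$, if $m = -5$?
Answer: $35$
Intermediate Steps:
$\left(40 + m\right) \left(-6 + 5\right)^{2} = \left(40 - 5\right) \left(-6 + 5\right)^{2} = 35 \left(-1\right)^{2} = 35 \cdot 1 = 35$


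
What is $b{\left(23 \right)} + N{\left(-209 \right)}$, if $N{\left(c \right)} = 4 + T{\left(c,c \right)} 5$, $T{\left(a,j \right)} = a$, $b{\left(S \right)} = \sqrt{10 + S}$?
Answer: $-1041 + \sqrt{33} \approx -1035.3$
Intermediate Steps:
$N{\left(c \right)} = 4 + 5 c$ ($N{\left(c \right)} = 4 + c 5 = 4 + 5 c$)
$b{\left(23 \right)} + N{\left(-209 \right)} = \sqrt{10 + 23} + \left(4 + 5 \left(-209\right)\right) = \sqrt{33} + \left(4 - 1045\right) = \sqrt{33} - 1041 = -1041 + \sqrt{33}$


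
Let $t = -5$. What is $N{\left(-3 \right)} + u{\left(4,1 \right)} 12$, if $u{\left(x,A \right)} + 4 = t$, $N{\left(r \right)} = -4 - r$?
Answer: $-109$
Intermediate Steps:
$u{\left(x,A \right)} = -9$ ($u{\left(x,A \right)} = -4 - 5 = -9$)
$N{\left(-3 \right)} + u{\left(4,1 \right)} 12 = \left(-4 - -3\right) - 108 = \left(-4 + 3\right) - 108 = -1 - 108 = -109$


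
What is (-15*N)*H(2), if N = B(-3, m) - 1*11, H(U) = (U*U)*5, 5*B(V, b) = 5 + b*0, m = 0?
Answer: 3000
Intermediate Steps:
B(V, b) = 1 (B(V, b) = (5 + b*0)/5 = (5 + 0)/5 = (⅕)*5 = 1)
H(U) = 5*U² (H(U) = U²*5 = 5*U²)
N = -10 (N = 1 - 1*11 = 1 - 11 = -10)
(-15*N)*H(2) = (-15*(-10))*(5*2²) = 150*(5*4) = 150*20 = 3000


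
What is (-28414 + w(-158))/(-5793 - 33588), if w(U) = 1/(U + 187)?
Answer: 824005/1142049 ≈ 0.72151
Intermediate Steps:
w(U) = 1/(187 + U)
(-28414 + w(-158))/(-5793 - 33588) = (-28414 + 1/(187 - 158))/(-5793 - 33588) = (-28414 + 1/29)/(-39381) = (-28414 + 1/29)*(-1/39381) = -824005/29*(-1/39381) = 824005/1142049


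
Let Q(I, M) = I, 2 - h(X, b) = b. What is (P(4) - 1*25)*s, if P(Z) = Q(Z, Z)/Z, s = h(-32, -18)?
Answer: -480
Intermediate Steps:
h(X, b) = 2 - b
s = 20 (s = 2 - 1*(-18) = 2 + 18 = 20)
P(Z) = 1 (P(Z) = Z/Z = 1)
(P(4) - 1*25)*s = (1 - 1*25)*20 = (1 - 25)*20 = -24*20 = -480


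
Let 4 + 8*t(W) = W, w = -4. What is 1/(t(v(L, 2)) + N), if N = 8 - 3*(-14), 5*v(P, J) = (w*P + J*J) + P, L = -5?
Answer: 40/1999 ≈ 0.020010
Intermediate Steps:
v(P, J) = -3*P/5 + J²/5 (v(P, J) = ((-4*P + J*J) + P)/5 = ((-4*P + J²) + P)/5 = ((J² - 4*P) + P)/5 = (J² - 3*P)/5 = -3*P/5 + J²/5)
t(W) = -½ + W/8
N = 50 (N = 8 + 42 = 50)
1/(t(v(L, 2)) + N) = 1/((-½ + (-⅗*(-5) + (⅕)*2²)/8) + 50) = 1/((-½ + (3 + (⅕)*4)/8) + 50) = 1/((-½ + (3 + ⅘)/8) + 50) = 1/((-½ + (⅛)*(19/5)) + 50) = 1/((-½ + 19/40) + 50) = 1/(-1/40 + 50) = 1/(1999/40) = 40/1999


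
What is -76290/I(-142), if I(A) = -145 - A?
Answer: 25430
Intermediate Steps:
-76290/I(-142) = -76290/(-145 - 1*(-142)) = -76290/(-145 + 142) = -76290/(-3) = -76290*(-⅓) = 25430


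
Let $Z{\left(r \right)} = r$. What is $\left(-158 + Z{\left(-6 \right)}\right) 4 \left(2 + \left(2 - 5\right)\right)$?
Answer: $656$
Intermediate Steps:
$\left(-158 + Z{\left(-6 \right)}\right) 4 \left(2 + \left(2 - 5\right)\right) = \left(-158 - 6\right) 4 \left(2 + \left(2 - 5\right)\right) = - 164 \cdot 4 \left(2 + \left(2 - 5\right)\right) = - 164 \cdot 4 \left(2 - 3\right) = - 164 \cdot 4 \left(-1\right) = \left(-164\right) \left(-4\right) = 656$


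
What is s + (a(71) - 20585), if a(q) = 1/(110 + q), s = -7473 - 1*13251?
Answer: -7476928/181 ≈ -41309.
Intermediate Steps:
s = -20724 (s = -7473 - 13251 = -20724)
s + (a(71) - 20585) = -20724 + (1/(110 + 71) - 20585) = -20724 + (1/181 - 20585) = -20724 - 3725884/181 = -7476928/181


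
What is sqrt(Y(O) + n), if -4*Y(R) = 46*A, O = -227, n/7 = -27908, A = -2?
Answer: I*sqrt(195333) ≈ 441.96*I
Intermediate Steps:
n = -195356 (n = 7*(-27908) = -195356)
Y(R) = 23 (Y(R) = -23*(-2)/2 = -1/4*(-92) = 23)
sqrt(Y(O) + n) = sqrt(23 - 195356) = sqrt(-195333) = I*sqrt(195333)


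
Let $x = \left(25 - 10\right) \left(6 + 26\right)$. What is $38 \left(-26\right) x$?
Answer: $-474240$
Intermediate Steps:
$x = 480$ ($x = 15 \cdot 32 = 480$)
$38 \left(-26\right) x = 38 \left(-26\right) 480 = \left(-988\right) 480 = -474240$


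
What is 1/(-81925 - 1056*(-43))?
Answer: -1/36517 ≈ -2.7384e-5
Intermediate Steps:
1/(-81925 - 1056*(-43)) = 1/(-81925 + 45408) = 1/(-36517) = -1/36517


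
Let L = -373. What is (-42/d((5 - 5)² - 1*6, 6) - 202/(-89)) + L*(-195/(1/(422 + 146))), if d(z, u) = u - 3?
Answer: 3676898676/89 ≈ 4.1313e+7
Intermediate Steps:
d(z, u) = -3 + u
(-42/d((5 - 5)² - 1*6, 6) - 202/(-89)) + L*(-195/(1/(422 + 146))) = (-42/(-3 + 6) - 202/(-89)) - (-72735)/(1/(422 + 146)) = (-42/3 - 202*(-1/89)) - (-72735)/(1/568) = (-42*⅓ + 202/89) - (-72735)/1/568 = (-14 + 202/89) - (-72735)*568 = -1044/89 - 373*(-110760) = -1044/89 + 41313480 = 3676898676/89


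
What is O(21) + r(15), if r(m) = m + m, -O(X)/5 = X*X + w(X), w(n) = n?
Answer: -2280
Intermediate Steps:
O(X) = -5*X - 5*X² (O(X) = -5*(X*X + X) = -5*(X² + X) = -5*(X + X²) = -5*X - 5*X²)
r(m) = 2*m
O(21) + r(15) = 5*21*(-1 - 1*21) + 2*15 = 5*21*(-1 - 21) + 30 = 5*21*(-22) + 30 = -2310 + 30 = -2280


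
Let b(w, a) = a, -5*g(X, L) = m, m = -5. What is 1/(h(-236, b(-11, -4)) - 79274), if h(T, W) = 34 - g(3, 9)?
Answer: -1/79241 ≈ -1.2620e-5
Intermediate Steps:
g(X, L) = 1 (g(X, L) = -1/5*(-5) = 1)
h(T, W) = 33 (h(T, W) = 34 - 1*1 = 34 - 1 = 33)
1/(h(-236, b(-11, -4)) - 79274) = 1/(33 - 79274) = 1/(-79241) = -1/79241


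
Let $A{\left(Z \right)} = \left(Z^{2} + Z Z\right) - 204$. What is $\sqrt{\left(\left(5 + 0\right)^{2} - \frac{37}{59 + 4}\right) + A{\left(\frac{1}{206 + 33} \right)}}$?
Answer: $\frac{2 i \sqrt{1130967019}}{5019} \approx 13.401 i$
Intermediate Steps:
$A{\left(Z \right)} = -204 + 2 Z^{2}$ ($A{\left(Z \right)} = \left(Z^{2} + Z^{2}\right) - 204 = 2 Z^{2} - 204 = -204 + 2 Z^{2}$)
$\sqrt{\left(\left(5 + 0\right)^{2} - \frac{37}{59 + 4}\right) + A{\left(\frac{1}{206 + 33} \right)}} = \sqrt{\left(\left(5 + 0\right)^{2} - \frac{37}{59 + 4}\right) - \left(204 - 2 \left(\frac{1}{206 + 33}\right)^{2}\right)} = \sqrt{\left(5^{2} - \frac{37}{63}\right) - \left(204 - 2 \left(\frac{1}{239}\right)^{2}\right)} = \sqrt{\left(25 - \frac{37}{63}\right) - \left(204 - \frac{2}{57121}\right)} = \sqrt{\left(25 - \frac{37}{63}\right) + \left(-204 + 2 \cdot \frac{1}{57121}\right)} = \sqrt{\frac{1538}{63} + \left(-204 + \frac{2}{57121}\right)} = \sqrt{\frac{1538}{63} - \frac{11652682}{57121}} = \sqrt{- \frac{646266868}{3598623}} = \frac{2 i \sqrt{1130967019}}{5019}$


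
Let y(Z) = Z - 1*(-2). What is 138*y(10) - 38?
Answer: 1618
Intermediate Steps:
y(Z) = 2 + Z (y(Z) = Z + 2 = 2 + Z)
138*y(10) - 38 = 138*(2 + 10) - 38 = 138*12 - 38 = 1656 - 38 = 1618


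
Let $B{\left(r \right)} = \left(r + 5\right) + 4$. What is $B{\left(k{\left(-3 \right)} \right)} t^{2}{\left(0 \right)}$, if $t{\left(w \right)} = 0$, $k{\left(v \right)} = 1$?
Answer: $0$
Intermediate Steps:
$B{\left(r \right)} = 9 + r$ ($B{\left(r \right)} = \left(5 + r\right) + 4 = 9 + r$)
$B{\left(k{\left(-3 \right)} \right)} t^{2}{\left(0 \right)} = \left(9 + 1\right) 0^{2} = 10 \cdot 0 = 0$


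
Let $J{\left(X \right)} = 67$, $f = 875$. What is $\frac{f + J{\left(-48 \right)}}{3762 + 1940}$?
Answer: $\frac{471}{2851} \approx 0.16521$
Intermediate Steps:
$\frac{f + J{\left(-48 \right)}}{3762 + 1940} = \frac{875 + 67}{3762 + 1940} = \frac{942}{5702} = 942 \cdot \frac{1}{5702} = \frac{471}{2851}$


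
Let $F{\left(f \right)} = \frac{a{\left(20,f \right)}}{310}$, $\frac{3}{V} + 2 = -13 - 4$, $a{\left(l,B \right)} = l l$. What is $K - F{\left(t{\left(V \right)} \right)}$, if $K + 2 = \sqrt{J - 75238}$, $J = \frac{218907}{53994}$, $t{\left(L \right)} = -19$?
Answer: $- \frac{102}{31} + \frac{i \sqrt{24370381868890}}{17998} \approx -3.2903 + 274.29 i$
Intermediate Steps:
$a{\left(l,B \right)} = l^{2}$
$V = - \frac{3}{19}$ ($V = \frac{3}{-2 - 17} = \frac{3}{-19} = 3 \left(- \frac{1}{19}\right) = - \frac{3}{19} \approx -0.15789$)
$J = \frac{72969}{17998}$ ($J = 218907 \cdot \frac{1}{53994} = \frac{72969}{17998} \approx 4.0543$)
$F{\left(f \right)} = \frac{40}{31}$ ($F{\left(f \right)} = \frac{20^{2}}{310} = 400 \cdot \frac{1}{310} = \frac{40}{31}$)
$K = -2 + \frac{i \sqrt{24370381868890}}{17998}$ ($K = -2 + \sqrt{\frac{72969}{17998} - 75238} = -2 + \sqrt{- \frac{1354060555}{17998}} = -2 + \frac{i \sqrt{24370381868890}}{17998} \approx -2.0 + 274.29 i$)
$K - F{\left(t{\left(V \right)} \right)} = \left(-2 + \frac{i \sqrt{24370381868890}}{17998}\right) - \frac{40}{31} = - \frac{102}{31} + \frac{i \sqrt{24370381868890}}{17998}$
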